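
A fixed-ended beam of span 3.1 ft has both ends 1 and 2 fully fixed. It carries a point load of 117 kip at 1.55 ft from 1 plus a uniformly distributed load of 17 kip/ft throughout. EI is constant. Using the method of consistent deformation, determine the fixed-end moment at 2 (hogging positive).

M_2 = 58.95 kip·ft

Release both end moments; the primary structure is a simply-supported span 12 with redundants M_1 and M_2.
End rotations of the released simple span under the applied load (×1/EI):
  at 1: point load 117 at a = 1.55: Pab(L + b)/(6LEI) = 70.27/EI
  at 2: point load 117 at a = 1.55: Pab(L + a)/(6LEI) = 70.27/EI
  at 1: UDL 17: wL³/(24EI) = 21.1/EI
  at 2: UDL 17: wL³/(24EI) = 21.1/EI
  θ_10 = 91.38/EI,  θ_20 = 91.38/EI
Flexibility coefficients: a unit moment at one end gives L/(3EI) there and L/(6EI) at the far end, so f₁₁ = f₂₂ = 1.033/EI and f₁₂ = f₂₁ = 0.5167/EI.
Compatibility — zero rotation at each built-in end:
  1.033 M_1 + 0.5167 M_2 = 91.38
  0.5167 M_1 + 1.033 M_2 = 91.38
Solving the pair gives M_1 = 58.95 kip·ft and M_2 = 58.95 kip·ft (hogging).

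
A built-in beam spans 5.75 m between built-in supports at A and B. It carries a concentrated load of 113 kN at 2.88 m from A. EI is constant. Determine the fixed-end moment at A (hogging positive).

Take the two fixed-end moments M_A, M_B as redundants; the released structure is the simple span AB.
Simple-span end rotations at A and B under the given loads:
  at A: point load 113 at a = 2.88: Pab(L + b)/(6LEI) = 233.4/EI
  at B: point load 113 at a = 2.88: Pab(L + a)/(6LEI) = 233.6/EI
  θ_A0 = 233.4/EI,  θ_B0 = 233.6/EI
Flexibility coefficients: a unit moment at one end gives L/(3EI) there and L/(6EI) at the far end, so f₁₁ = f₂₂ = 1.917/EI and f₁₂ = f₂₁ = 0.9583/EI.
Compatibility — zero rotation at each built-in end:
  1.917 M_A + 0.9583 M_B = 233.4
  0.9583 M_A + 1.917 M_B = 233.6
Solving the pair gives M_A = 81.08 kN·m and M_B = 81.36 kN·m (hogging).

M_A = 81.08 kN·m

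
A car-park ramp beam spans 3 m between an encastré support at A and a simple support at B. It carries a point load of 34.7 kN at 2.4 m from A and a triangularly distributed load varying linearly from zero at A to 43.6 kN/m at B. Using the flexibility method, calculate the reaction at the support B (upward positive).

R_B = 60.4 kN

Remove the prop at B; the released (primary) structure is a cantilever built in at A.
Primary-structure tip deflection at B by superposition:
  point load 34.7 at a = 2.4: Pa²(3L − a)/(6EI) = 219.9/EI
  triangular load, peak 43.6 at the free end: 11w₀L⁴/(120EI) = 323.7/EI
  δ_0 = 543.6/EI
Tip deflection under a unit load at B: L³/(3EI) = 9/EI.
The prop prevents deflection at B: R_B = δ_0/δ_{BB} = 543.6/9 = 60.4 kN.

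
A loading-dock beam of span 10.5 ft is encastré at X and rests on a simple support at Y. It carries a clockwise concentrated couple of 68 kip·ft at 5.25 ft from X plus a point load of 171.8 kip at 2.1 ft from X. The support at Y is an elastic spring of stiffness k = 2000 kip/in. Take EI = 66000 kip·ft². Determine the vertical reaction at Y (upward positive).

R_Y = 16.79 kip

Remove the prop at Y; the released (primary) structure is a cantilever built in at X.
Downward deflection at the released point Y due to the loads:
  clockwise couple 68 at a = 5.25: M₀a(2L − a)/(2EI) = 2811/EI
  point load 171.8 at a = 2.1: Pa²(3L − a)/(6EI) = 3712/EI
  δ_0 = 6524/EI
Flexibility coefficient — unit upward force at Y: δ_{YY} = L³/(3EI) = 385.9/EI.
With EI = 66000 kip·ft²: δ_0 = 0.098845 ft and δ_{YY} = 0.005847 ft/kip.
Compatibility — the spring shortens by R_Y/k under the reaction it provides: δ_0 − R_Y·δ_{YY} = R_Y/k. With 1/k = 1/(2000×12) ft/kip = 0.000042 ft/kip, R_Y = δ_0 / (δ_{YY} + 1/k) = 0.098845 / (0.005847 + 0.000042) = 16.79 kip.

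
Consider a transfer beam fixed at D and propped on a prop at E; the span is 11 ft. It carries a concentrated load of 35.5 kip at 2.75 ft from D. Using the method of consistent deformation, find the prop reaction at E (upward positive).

Choose R_E as the redundant. The primary structure is the cantilever fixed at D.
Free-end deflection of the primary structure under the applied loading (downward +):
  point load 35.5 at a = 2.75: Pa²(3L − a)/(6EI) = 1354/EI
Flexibility coefficient — unit upward force at E: δ_{EE} = L³/(3EI) = 443.7/EI.
Compatibility at E: δ_0 − R_E·δ_{EE} = 0, so R_E = 1354/443.7 = 3.051 kip.

R_E = 3.051 kip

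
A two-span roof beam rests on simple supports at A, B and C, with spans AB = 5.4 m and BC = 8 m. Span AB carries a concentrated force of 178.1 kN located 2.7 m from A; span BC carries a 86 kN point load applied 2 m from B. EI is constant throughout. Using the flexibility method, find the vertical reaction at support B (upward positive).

Take M_B as the redundant. Released structure: two simple spans AB and BC with a hinge at B.
Discontinuity in slope at B on the released structure — sum the simple-span end rotations:
  span AB: point load 178.1 at a = 2.7: Pab(L + a)/(6LEI) = 324.6/EI
  span BC: point load 86 at a = 2: Pab(L + b)/(6LEI) = 301/EI
  relative rotation θ_0 = (324.6 + 301)/EI = 625.6/EI
A unit hogging moment at B produces rotation L₁/(3EI) + L₂/(3EI) = 4.467/EI.
Compatibility: M_B·(L₁+L₂)/(3EI) = θ_0, giving M_B = 140.1 kN·m (hogging).
Span AB, ΣM about A with M_B applied at B: R_B^{AB}·5.4 = 480.9 + 140.1, so R_B^{AB} = 115 kN and R_A = 178.1 − 115 = 63.11 kN.
Span BC, ΣM about C: R_B^{BC}·8 = 516 + 140.1, so R_B^{BC} = 82.01 kN and R_C = 86 − 82.01 = 3.993 kN.
R_B = 115 + 82.01 = 197 kN.

R_B = 197 kN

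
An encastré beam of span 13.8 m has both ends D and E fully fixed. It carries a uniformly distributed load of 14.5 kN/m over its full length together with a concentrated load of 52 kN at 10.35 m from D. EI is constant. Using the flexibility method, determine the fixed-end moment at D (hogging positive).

Take the two fixed-end moments M_D, M_E as redundants; the released structure is the simple span DE.
End rotations of the released simple span under the applied load (×1/EI):
  at D: UDL 14.5: wL³/(24EI) = 1588/EI
  at E: UDL 14.5: wL³/(24EI) = 1588/EI
  at D: point load 52 at a = 10.35: Pab(L + b)/(6LEI) = 386.8/EI
  at E: point load 52 at a = 10.35: Pab(L + a)/(6LEI) = 541.6/EI
  θ_D0 = 1975/EI,  θ_E0 = 2129/EI
Flexibility coefficients: a unit moment at one end gives L/(3EI) there and L/(6EI) at the far end, so f₁₁ = f₂₂ = 4.6/EI and f₁₂ = f₂₁ = 2.3/EI.
Compatibility — zero rotation at each built-in end:
  4.6 M_D + 2.3 M_E = 1975
  2.3 M_D + 4.6 M_E = 2129
Solving the pair gives M_D = 263.8 kN·m and M_E = 331 kN·m (hogging).

M_D = 263.8 kN·m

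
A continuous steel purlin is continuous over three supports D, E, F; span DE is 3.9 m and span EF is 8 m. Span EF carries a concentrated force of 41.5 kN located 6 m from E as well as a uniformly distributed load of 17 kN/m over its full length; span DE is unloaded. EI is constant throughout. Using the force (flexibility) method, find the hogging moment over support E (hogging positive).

Insert a hinge at E; M_E is the redundant, and each span becomes simply supported.
Rotations at E on the released spans (each span's end-slope, ×1/EI):
  span EF: point load 41.5 at a = 6: Pab(L + b)/(6LEI) = 103.8/EI
  span EF: UDL 17: wL³/(24EI) = 362.7/EI
  relative rotation θ_0 = (0 + 466.4)/EI = 466.4/EI
A unit hogging moment at E produces rotation L₁/(3EI) + L₂/(3EI) = 3.967/EI.
Slope continuity at E: θ_0 = M_E·3.967/EI, so M_E = 466.4/3.967 = 117.6 kN·m (hogging).

M_E = 117.6 kN·m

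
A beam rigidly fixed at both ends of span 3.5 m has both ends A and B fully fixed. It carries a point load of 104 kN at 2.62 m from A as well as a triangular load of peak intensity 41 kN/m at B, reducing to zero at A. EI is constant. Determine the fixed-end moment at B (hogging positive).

Take the two fixed-end moments M_A, M_B as redundants; the released structure is the simple span AB.
On the primary (simply-supported) span, the end slopes from the loading are:
  at A: point load 104 at a = 2.62: Pab(L + b)/(6LEI) = 50.01/EI
  at B: point load 104 at a = 2.62: Pab(L + a)/(6LEI) = 69.88/EI
  at A: triangular load, peak 41: 7w₀L³/(360EI) = 34.18/EI
  at B: triangular load, peak 41: w₀L³/(45EI) = 39.06/EI
  θ_A0 = 84.19/EI,  θ_B0 = 108.9/EI
Flexibility coefficients: a unit moment at one end gives L/(3EI) there and L/(6EI) at the far end, so f₁₁ = f₂₂ = 1.167/EI and f₁₂ = f₂₁ = 0.5833/EI.
Compatibility — zero rotation at each built-in end:
  1.167 M_A + 0.5833 M_B = 84.19
  0.5833 M_A + 1.167 M_B = 108.9
Solving the pair gives M_A = 33.97 kN·m and M_B = 76.4 kN·m (hogging).

M_B = 76.4 kN·m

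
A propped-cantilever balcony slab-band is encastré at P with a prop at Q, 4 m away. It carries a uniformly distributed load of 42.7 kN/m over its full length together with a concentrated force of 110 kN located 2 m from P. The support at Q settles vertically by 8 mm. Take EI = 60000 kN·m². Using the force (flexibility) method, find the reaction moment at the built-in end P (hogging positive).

Release the roller at Q. Primary structure: cantilever fixed at P.
Free-end deflection of the primary structure under the applied loading (downward +):
  UDL 42.7: wL⁴/(8EI) = 1366/EI
  point load 110 at a = 2: Pa²(3L − a)/(6EI) = 733.3/EI
  δ_0 = 2100/EI
Flexibility coefficient — unit upward force at Q: δ_{QQ} = L³/(3EI) = 21.33/EI.
With EI = 60000 kN·m²: δ_0 = 0.034996 m and δ_{QQ} = 0.000356 m/kN.
Compatibility — the beam at Q must follow the support down by 0.008 m: δ_0 − R_Q·δ_{QQ} = 0.008, so R_Q = (0.034996 − 0.008)/0.000356 = 75.92 kN.
Moment equilibrium about P: M_P = Σ(load moments about P) − R_Q·L = 561.6 − 75.92×4 = 257.9 kN·m.

M_P = 257.9 kN·m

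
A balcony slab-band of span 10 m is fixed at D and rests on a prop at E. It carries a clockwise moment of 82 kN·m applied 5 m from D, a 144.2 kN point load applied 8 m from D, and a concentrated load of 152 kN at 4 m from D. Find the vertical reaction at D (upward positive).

R_D = 153.8 kN

Remove the prop at E; the released (primary) structure is a cantilever built in at D.
Free-end deflection of the primary structure under the applied loading (downward +):
  clockwise couple 82 at a = 5: M₀a(2L − a)/(2EI) = 3075/EI
  point load 144.2 at a = 8: Pa²(3L − a)/(6EI) = 33839/EI
  point load 152 at a = 4: Pa²(3L − a)/(6EI) = 10539/EI
  δ_0 = 47453/EI
Flexibility coefficient — unit upward force at E: δ_{EE} = L³/(3EI) = 333.3/EI.
Compatibility at E: δ_0 − R_E·δ_{EE} = 0, so R_E = 47453/333.3 = 142.4 kN.
Vertical equilibrium: R_D = ΣP − R_E = 296.2 − 142.4 = 153.8 kN.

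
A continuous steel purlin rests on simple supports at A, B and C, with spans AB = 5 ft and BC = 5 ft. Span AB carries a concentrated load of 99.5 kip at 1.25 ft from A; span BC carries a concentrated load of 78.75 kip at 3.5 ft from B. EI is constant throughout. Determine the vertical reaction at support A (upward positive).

Release continuity at B by inserting a hinge; the redundant is the internal moment M_B. The primary structure is two simply-supported spans AB and BC.
Rotations at B on the released spans (each span's end-slope, ×1/EI):
  span AB: point load 99.5 at a = 1.25: Pab(L + a)/(6LEI) = 97.17/EI
  span BC: point load 78.75 at a = 3.5: Pab(L + b)/(6LEI) = 89.58/EI
  relative rotation θ_0 = (97.17 + 89.58)/EI = 186.7/EI
A unit hogging moment at B produces rotation L₁/(3EI) + L₂/(3EI) = 3.333/EI.
Slope continuity at B: θ_0 = M_B·3.333/EI, so M_B = 186.7/3.333 = 56.02 kip·ft (hogging).
Span AB, ΣM about A with M_B applied at B: R_B^{AB}·5 = 124.4 + 56.02, so R_B^{AB} = 36.08 kip and R_A = 99.5 − 36.08 = 63.42 kip.

R_A = 63.42 kip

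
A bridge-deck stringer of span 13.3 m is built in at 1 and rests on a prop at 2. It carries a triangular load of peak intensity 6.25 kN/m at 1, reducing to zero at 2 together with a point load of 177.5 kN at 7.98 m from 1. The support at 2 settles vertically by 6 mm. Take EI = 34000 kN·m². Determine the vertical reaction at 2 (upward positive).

Release the roller at 2. Primary structure: cantilever fixed at 1.
Free-end deflection of the primary structure under the applied loading (downward +):
  triangular load, peak 6.25 at the fixed end: w₀L⁴/(30EI) = 6519/EI
  point load 177.5 at a = 7.98: Pa²(3L − a)/(6EI) = 60133/EI
  δ_0 = 66652/EI
Flexibility coefficient — unit upward force at 2: δ_{22} = L³/(3EI) = 784.2/EI.
With EI = 34000 kN·m²: δ_0 = 1.9604 m and δ_{22} = 0.023065 m/kN.
Compatibility — the beam at 2 must follow the support down by 0.006 m: δ_0 − R_2·δ_{22} = 0.006, so R_2 = (1.9604 − 0.006)/0.023065 = 84.73 kN.

R_2 = 84.73 kN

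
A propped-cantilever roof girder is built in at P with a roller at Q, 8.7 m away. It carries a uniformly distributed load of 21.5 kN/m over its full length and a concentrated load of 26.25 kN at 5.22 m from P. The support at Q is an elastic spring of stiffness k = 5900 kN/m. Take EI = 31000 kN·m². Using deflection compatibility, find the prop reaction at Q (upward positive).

R_Q = 79.58 kN

Choose R_Q as the redundant. The primary structure is the cantilever fixed at P.
Primary-structure tip deflection at Q by superposition:
  UDL 21.5: wL⁴/(8EI) = 15397/EI
  point load 26.25 at a = 5.22: Pa²(3L − a)/(6EI) = 2489/EI
  δ_0 = 17886/EI
Flexibility coefficient — unit upward force at Q: δ_{QQ} = L³/(3EI) = 219.5/EI.
With EI = 31000 kN·m²: δ_0 = 0.57696 m and δ_{QQ} = 0.007081 m/kN.
Compatibility — the spring shortens by R_Q/k under the reaction it provides: δ_0 − R_Q·δ_{QQ} = R_Q/k. With 1/k = 0.000169 m/kN, R_Q = δ_0 / (δ_{QQ} + 1/k) = 0.57696 / (0.007081 + 0.000169) = 79.58 kN.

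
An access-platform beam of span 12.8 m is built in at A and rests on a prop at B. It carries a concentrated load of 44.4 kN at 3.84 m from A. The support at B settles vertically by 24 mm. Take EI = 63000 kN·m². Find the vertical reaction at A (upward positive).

R_A = 41.17 kN

Release the roller at B. Primary structure: cantilever fixed at A.
Downward deflection at the released point B due to the loads:
  point load 44.4 at a = 3.84: Pa²(3L − a)/(6EI) = 3771/EI
Tip deflection under a unit load at B: L³/(3EI) = 699.1/EI.
With EI = 63000 kN·m²: δ_0 = 0.059859 m and δ_{BB} = 0.011096 m/kN.
Compatibility — the beam at B must follow the support down by 0.024 m: δ_0 − R_B·δ_{BB} = 0.024, so R_B = (0.059859 − 0.024)/0.011096 = 3.232 kN.
Vertical equilibrium: R_A = ΣP − R_B = 44.4 − 3.232 = 41.17 kN.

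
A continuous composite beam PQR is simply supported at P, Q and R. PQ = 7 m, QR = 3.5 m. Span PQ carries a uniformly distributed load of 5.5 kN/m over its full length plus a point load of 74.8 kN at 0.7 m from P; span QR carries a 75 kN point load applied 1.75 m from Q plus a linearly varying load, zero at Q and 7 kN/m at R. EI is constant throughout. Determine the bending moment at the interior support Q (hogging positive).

M_Q = 57.81 kN·m

Take M_Q as the redundant. Released structure: two simple spans PQ and QR with a hinge at Q.
Discontinuity in slope at Q on the released structure — sum the simple-span end rotations:
  span PQ: UDL 5.5: wL³/(24EI) = 78.6/EI
  span PQ: point load 74.8 at a = 0.7: Pab(L + a)/(6LEI) = 60.48/EI
  span QR: point load 75 at a = 1.75: Pab(L + b)/(6LEI) = 57.42/EI
  span QR: triangular load, peak 7: 7w₀L³/(360EI) = 5.836/EI
  relative rotation θ_0 = (139.1 + 63.26)/EI = 202.3/EI
A unit hogging moment at Q produces rotation L₁/(3EI) + L₂/(3EI) = 3.5/EI.
Slope continuity at Q: θ_0 = M_Q·3.5/EI, so M_Q = 202.3/3.5 = 57.81 kN·m (hogging).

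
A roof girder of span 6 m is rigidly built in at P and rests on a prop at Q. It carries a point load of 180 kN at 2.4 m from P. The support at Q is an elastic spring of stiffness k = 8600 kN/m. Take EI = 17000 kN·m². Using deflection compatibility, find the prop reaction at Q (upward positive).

R_Q = 36.44 kN

Release the roller at Q. Primary structure: cantilever fixed at P.
Deflection at Q on the released cantilever, summing each load's contribution:
  point load 180 at a = 2.4: Pa²(3L − a)/(6EI) = 2696/EI
Tip deflection under a unit load at Q: L³/(3EI) = 72/EI.
With EI = 17000 kN·m²: δ_0 = 0.15857 m and δ_{QQ} = 0.004235 m/kN.
Compatibility — the spring shortens by R_Q/k under the reaction it provides: δ_0 − R_Q·δ_{QQ} = R_Q/k. With 1/k = 0.000116 m/kN, R_Q = δ_0 / (δ_{QQ} + 1/k) = 0.15857 / (0.004235 + 0.000116) = 36.44 kN.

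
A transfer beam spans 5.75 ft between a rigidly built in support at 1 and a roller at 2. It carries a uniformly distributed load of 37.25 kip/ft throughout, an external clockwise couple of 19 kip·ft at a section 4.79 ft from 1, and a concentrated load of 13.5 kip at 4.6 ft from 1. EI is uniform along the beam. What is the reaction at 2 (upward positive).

Release the roller at 2. Primary structure: cantilever fixed at 1.
Primary-structure tip deflection at 2 by superposition:
  UDL 37.25: wL⁴/(8EI) = 5090/EI
  clockwise couple 19 at a = 4.79: M₀a(2L − a)/(2EI) = 305.3/EI
  point load 13.5 at a = 4.6: Pa²(3L − a)/(6EI) = 602.3/EI
  δ_0 = 5997/EI
Flexibility coefficient — unit upward force at 2: δ_{22} = L³/(3EI) = 63.37/EI.
Compatibility at 2: δ_0 − R_2·δ_{22} = 0, so R_2 = 5997/63.37 = 94.64 kip.

R_2 = 94.64 kip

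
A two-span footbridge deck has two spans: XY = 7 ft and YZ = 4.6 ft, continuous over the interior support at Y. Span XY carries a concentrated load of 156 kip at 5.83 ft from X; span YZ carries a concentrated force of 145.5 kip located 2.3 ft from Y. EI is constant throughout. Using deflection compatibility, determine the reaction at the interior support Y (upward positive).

Release continuity at Y by inserting a hinge; the redundant is the internal moment M_Y. The primary structure is two simply-supported spans XY and YZ.
Rotations at Y on the released spans (each span's end-slope, ×1/EI):
  span XY: point load 156 at a = 5.83: Pab(L + a)/(6LEI) = 325.1/EI
  span YZ: point load 145.5 at a = 2.3: Pab(L + b)/(6LEI) = 192.4/EI
  relative rotation θ_0 = (325.1 + 192.4)/EI = 517.5/EI
A unit hogging moment at Y produces rotation L₁/(3EI) + L₂/(3EI) = 3.867/EI.
Compatibility: M_Y·(L₁+L₂)/(3EI) = θ_0, giving M_Y = 133.8 kip·ft (hogging).
Span XY, ΣM about X with M_Y applied at Y: R_Y^{XY}·7 = 909.5 + 133.8, so R_Y^{XY} = 149 kip and R_X = 156 − 149 = 6.956 kip.
Span YZ, ΣM about Z: R_Y^{YZ}·4.6 = 334.6 + 133.8, so R_Y^{YZ} = 101.8 kip and R_Z = 145.5 − 101.8 = 43.66 kip.
R_Y = 149 + 101.8 = 250.9 kip.

R_Y = 250.9 kip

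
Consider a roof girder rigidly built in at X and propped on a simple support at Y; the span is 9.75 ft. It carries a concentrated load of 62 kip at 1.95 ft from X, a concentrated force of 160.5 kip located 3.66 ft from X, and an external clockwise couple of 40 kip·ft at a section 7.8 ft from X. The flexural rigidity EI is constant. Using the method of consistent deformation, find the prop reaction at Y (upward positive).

R_Y = 39.06 kip

Choose R_Y as the redundant. The primary structure is the cantilever fixed at X.
Primary-structure tip deflection at Y by superposition:
  point load 62 at a = 1.95: Pa²(3L − a)/(6EI) = 1073/EI
  point load 160.5 at a = 3.66: Pa²(3L − a)/(6EI) = 9170/EI
  clockwise couple 40 at a = 7.8: M₀a(2L − a)/(2EI) = 1825/EI
  δ_0 = 12068/EI
Flexibility coefficient — unit upward force at Y: δ_{YY} = L³/(3EI) = 309/EI.
The prop prevents deflection at Y: R_Y = δ_0/δ_{YY} = 12068/309 = 39.06 kip.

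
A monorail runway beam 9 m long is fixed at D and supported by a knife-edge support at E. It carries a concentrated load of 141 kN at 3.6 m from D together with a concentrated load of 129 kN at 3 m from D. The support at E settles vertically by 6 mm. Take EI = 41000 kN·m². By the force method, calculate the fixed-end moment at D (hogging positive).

Choose R_E as the redundant. The primary structure is the cantilever fixed at D.
Deflection at E on the released cantilever, summing each load's contribution:
  point load 141 at a = 3.6: Pa²(3L − a)/(6EI) = 7127/EI
  point load 129 at a = 3: Pa²(3L − a)/(6EI) = 4644/EI
  δ_0 = 11771/EI
Tip deflection under a unit load at E: L³/(3EI) = 243/EI.
With EI = 41000 kN·m²: δ_0 = 0.28709 m and δ_{EE} = 0.005927 m/kN.
Compatibility — the beam at E must follow the support down by 0.006 m: δ_0 − R_E·δ_{EE} = 0.006, so R_E = (0.28709 − 0.006)/0.005927 = 47.43 kN.
Moment equilibrium about D: M_D = Σ(load moments about D) − R_E·L = 894.6 − 47.43×9 = 467.8 kN·m.

M_D = 467.8 kN·m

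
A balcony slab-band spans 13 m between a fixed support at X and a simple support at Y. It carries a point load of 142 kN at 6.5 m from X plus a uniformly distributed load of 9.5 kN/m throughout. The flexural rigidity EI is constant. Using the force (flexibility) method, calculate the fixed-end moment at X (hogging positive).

M_X = 546.8 kN·m

Remove the prop at Y; the released (primary) structure is a cantilever built in at X.
Primary-structure tip deflection at Y by superposition:
  point load 142 at a = 6.5: Pa²(3L − a)/(6EI) = 32497/EI
  UDL 9.5: wL⁴/(8EI) = 33916/EI
  δ_0 = 66413/EI
Flexibility coefficient — unit upward force at Y: δ_{YY} = L³/(3EI) = 732.3/EI.
The prop prevents deflection at Y: R_Y = δ_0/δ_{YY} = 66413/732.3 = 90.69 kN.
Moment equilibrium about X: M_X = Σ(load moments about X) − R_Y·L = 1726 − 90.69×13 = 546.8 kN·m.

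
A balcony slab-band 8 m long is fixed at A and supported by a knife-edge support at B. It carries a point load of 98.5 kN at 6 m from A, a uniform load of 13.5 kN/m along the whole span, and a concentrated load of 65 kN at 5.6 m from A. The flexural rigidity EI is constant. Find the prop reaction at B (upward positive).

Release the roller at B. Primary structure: cantilever fixed at A.
Downward deflection at the released point B due to the loads:
  point load 98.5 at a = 6: Pa²(3L − a)/(6EI) = 10638/EI
  UDL 13.5: wL⁴/(8EI) = 6912/EI
  point load 65 at a = 5.6: Pa²(3L − a)/(6EI) = 6251/EI
  δ_0 = 23801/EI
Flexibility coefficient — unit upward force at B: δ_{BB} = L³/(3EI) = 170.7/EI.
The prop prevents deflection at B: R_B = δ_0/δ_{BB} = 23801/170.7 = 139.5 kN.

R_B = 139.5 kN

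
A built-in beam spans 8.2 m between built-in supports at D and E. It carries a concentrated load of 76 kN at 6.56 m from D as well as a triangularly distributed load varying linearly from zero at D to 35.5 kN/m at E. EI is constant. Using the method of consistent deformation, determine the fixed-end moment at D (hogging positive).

M_D = 99.51 kN·m

Release both end moments; the primary structure is a simply-supported span DE with redundants M_D and M_E.
On the primary (simply-supported) span, the end slopes from the loading are:
  at D: point load 76 at a = 6.56: Pab(L + b)/(6LEI) = 163.5/EI
  at E: point load 76 at a = 6.56: Pab(L + a)/(6LEI) = 245.3/EI
  at D: triangular load, peak 35.5: 7w₀L³/(360EI) = 380.6/EI
  at E: triangular load, peak 35.5: w₀L³/(45EI) = 435/EI
  θ_D0 = 544.1/EI,  θ_E0 = 680.3/EI
Flexibility coefficients: a unit moment at one end gives L/(3EI) there and L/(6EI) at the far end, so f₁₁ = f₂₂ = 2.733/EI and f₁₂ = f₂₁ = 1.367/EI.
Compatibility — zero rotation at each built-in end:
  2.733 M_D + 1.367 M_E = 544.1
  1.367 M_D + 2.733 M_E = 680.3
Solving the pair gives M_D = 99.51 kN·m and M_E = 199.1 kN·m (hogging).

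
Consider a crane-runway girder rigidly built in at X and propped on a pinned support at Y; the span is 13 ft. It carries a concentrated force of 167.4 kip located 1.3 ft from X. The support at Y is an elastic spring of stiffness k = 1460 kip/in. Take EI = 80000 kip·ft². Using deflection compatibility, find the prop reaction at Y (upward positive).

Release the roller at Y. Primary structure: cantilever fixed at X.
Primary-structure tip deflection at Y by superposition:
  point load 167.4 at a = 1.3: Pa²(3L − a)/(6EI) = 1778/EI
Tip deflection under a unit load at Y: L³/(3EI) = 732.3/EI.
With EI = 80000 kip·ft²: δ_0 = 0.02222 ft and δ_{YY} = 0.009154 ft/kip.
Compatibility — the spring shortens by R_Y/k under the reaction it provides: δ_0 − R_Y·δ_{YY} = R_Y/k. With 1/k = 1/(1460×12) ft/kip = 0.000057 ft/kip, R_Y = δ_0 / (δ_{YY} + 1/k) = 0.02222 / (0.009154 + 0.000057) = 2.412 kip.

R_Y = 2.412 kip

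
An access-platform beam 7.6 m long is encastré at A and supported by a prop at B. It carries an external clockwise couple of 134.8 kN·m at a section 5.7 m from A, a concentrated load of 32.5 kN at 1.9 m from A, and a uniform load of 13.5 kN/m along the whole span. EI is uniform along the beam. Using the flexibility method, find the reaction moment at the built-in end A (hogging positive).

M_A = 83.23 kN·m

Release the roller at B. Primary structure: cantilever fixed at A.
Deflection at B on the released cantilever, summing each load's contribution:
  clockwise couple 134.8 at a = 5.7: M₀a(2L − a)/(2EI) = 3650/EI
  point load 32.5 at a = 1.9: Pa²(3L − a)/(6EI) = 408.7/EI
  UDL 13.5: wL⁴/(8EI) = 5630/EI
  δ_0 = 9688/EI
Flexibility coefficient — unit upward force at B: δ_{BB} = L³/(3EI) = 146.3/EI.
Compatibility at B: δ_0 − R_B·δ_{BB} = 0, so R_B = 9688/146.3 = 66.21 kN.
Moment equilibrium about A: M_A = Σ(load moments about A) − R_B·L = 586.4 − 66.21×7.6 = 83.23 kN·m.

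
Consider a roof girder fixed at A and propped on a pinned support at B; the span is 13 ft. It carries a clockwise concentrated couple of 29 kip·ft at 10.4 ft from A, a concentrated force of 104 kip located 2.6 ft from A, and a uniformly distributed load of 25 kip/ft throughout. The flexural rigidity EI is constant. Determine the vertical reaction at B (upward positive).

R_B = 130.9 kip

Remove the prop at B; the released (primary) structure is a cantilever built in at A.
Downward deflection at the released point B due to the loads:
  clockwise couple 29 at a = 10.4: M₀a(2L − a)/(2EI) = 2352/EI
  point load 104 at a = 2.6: Pa²(3L − a)/(6EI) = 4265/EI
  UDL 25: wL⁴/(8EI) = 89253/EI
  δ_0 = 95871/EI
Tip deflection under a unit load at B: L³/(3EI) = 732.3/EI.
The prop prevents deflection at B: R_B = δ_0/δ_{BB} = 95871/732.3 = 130.9 kip.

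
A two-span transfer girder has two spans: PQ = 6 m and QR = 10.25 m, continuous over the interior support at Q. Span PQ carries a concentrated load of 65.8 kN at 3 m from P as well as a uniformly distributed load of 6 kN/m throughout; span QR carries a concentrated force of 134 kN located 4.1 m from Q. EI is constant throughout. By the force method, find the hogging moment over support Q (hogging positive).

Release continuity at Q by inserting a hinge; the redundant is the internal moment M_Q. The primary structure is two simply-supported spans PQ and QR.
Rotations at Q on the released spans (each span's end-slope, ×1/EI):
  span PQ: point load 65.8 at a = 3: Pab(L + a)/(6LEI) = 148.1/EI
  span PQ: UDL 6: wL³/(24EI) = 54/EI
  span QR: point load 134 at a = 4.1: Pab(L + b)/(6LEI) = 901/EI
  relative rotation θ_0 = (202.1 + 901)/EI = 1103/EI
A unit hogging moment at Q produces rotation L₁/(3EI) + L₂/(3EI) = 5.417/EI.
Slope continuity at Q: θ_0 = M_Q·5.417/EI, so M_Q = 1103/5.417 = 203.6 kN·m (hogging).

M_Q = 203.6 kN·m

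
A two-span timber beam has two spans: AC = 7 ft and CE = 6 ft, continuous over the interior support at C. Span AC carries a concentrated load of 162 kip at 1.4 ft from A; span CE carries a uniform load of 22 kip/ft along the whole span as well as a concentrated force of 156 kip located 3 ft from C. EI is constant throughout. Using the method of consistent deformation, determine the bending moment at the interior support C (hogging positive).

Insert a hinge at C; M_C is the redundant, and each span becomes simply supported.
End slopes at the hinge C, treating each span as simply supported:
  span AC: point load 162 at a = 1.4: Pab(L + a)/(6LEI) = 254/EI
  span CE: UDL 22: wL³/(24EI) = 198/EI
  span CE: point load 156 at a = 3: Pab(L + b)/(6LEI) = 351/EI
  relative rotation θ_0 = (254 + 549)/EI = 803/EI
A unit hogging moment at C produces rotation L₁/(3EI) + L₂/(3EI) = 4.333/EI.
Slope continuity at C: θ_0 = M_C·4.333/EI, so M_C = 803/4.333 = 185.3 kip·ft (hogging).

M_C = 185.3 kip·ft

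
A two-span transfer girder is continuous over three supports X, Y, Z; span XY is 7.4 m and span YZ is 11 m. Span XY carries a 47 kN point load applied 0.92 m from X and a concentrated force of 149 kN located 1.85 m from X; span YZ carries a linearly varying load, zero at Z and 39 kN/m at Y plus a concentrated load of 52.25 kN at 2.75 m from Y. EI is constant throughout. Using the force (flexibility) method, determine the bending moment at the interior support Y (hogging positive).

Release continuity at Y by inserting a hinge; the redundant is the internal moment M_Y. The primary structure is two simply-supported spans XY and YZ.
Rotations at Y on the released spans (each span's end-slope, ×1/EI):
  span XY: point load 47 at a = 0.92: Pab(L + a)/(6LEI) = 52.51/EI
  span XY: point load 149 at a = 1.85: Pab(L + a)/(6LEI) = 318.7/EI
  span YZ: triangular load, peak 39: w₀L³/(45EI) = 1154/EI
  span YZ: point load 52.25 at a = 2.75: Pab(L + b)/(6LEI) = 345.7/EI
  relative rotation θ_0 = (371.2 + 1499)/EI = 1871/EI
A unit hogging moment at Y produces rotation L₁/(3EI) + L₂/(3EI) = 6.133/EI.
Slope continuity at Y: θ_0 = M_Y·6.133/EI, so M_Y = 1871/6.133 = 305 kN·m (hogging).

M_Y = 305 kN·m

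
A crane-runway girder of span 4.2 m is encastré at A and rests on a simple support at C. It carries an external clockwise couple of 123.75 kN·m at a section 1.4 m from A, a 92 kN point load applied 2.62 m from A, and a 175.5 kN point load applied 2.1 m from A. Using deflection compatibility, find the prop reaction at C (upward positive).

Take the reaction at C as the redundant and release it; the primary structure is a cantilever fixed at A.
Deflection at C on the released cantilever, summing each load's contribution:
  clockwise couple 123.75 at a = 1.4: M₀a(2L − a)/(2EI) = 606.4/EI
  point load 92 at a = 2.62: Pa²(3L − a)/(6EI) = 1050/EI
  point load 175.5 at a = 2.1: Pa²(3L − a)/(6EI) = 1354/EI
  δ_0 = 3011/EI
Flexibility coefficient — unit upward force at C: δ_{CC} = L³/(3EI) = 24.7/EI.
Compatibility at C: δ_0 − R_C·δ_{CC} = 0, so R_C = 3011/24.7 = 121.9 kN.

R_C = 121.9 kN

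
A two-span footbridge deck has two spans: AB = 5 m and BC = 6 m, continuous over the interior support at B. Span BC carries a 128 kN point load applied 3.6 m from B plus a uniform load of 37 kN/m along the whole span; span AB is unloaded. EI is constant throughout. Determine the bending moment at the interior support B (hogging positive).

Take M_B as the redundant. Released structure: two simple spans AB and BC with a hinge at B.
Discontinuity in slope at B on the released structure — sum the simple-span end rotations:
  span BC: point load 128 at a = 3.6: Pab(L + b)/(6LEI) = 258/EI
  span BC: UDL 37: wL³/(24EI) = 333/EI
  relative rotation θ_0 = (0 + 591)/EI = 591/EI
A unit hogging moment at B produces rotation L₁/(3EI) + L₂/(3EI) = 3.667/EI.
Compatibility: M_B·(L₁+L₂)/(3EI) = θ_0, giving M_B = 161.2 kN·m (hogging).

M_B = 161.2 kN·m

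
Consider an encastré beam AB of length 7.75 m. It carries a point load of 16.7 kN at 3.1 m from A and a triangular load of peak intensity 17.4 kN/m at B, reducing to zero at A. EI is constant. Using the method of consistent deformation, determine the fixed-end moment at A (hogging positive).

M_A = 53.47 kN·m

Take the two fixed-end moments M_A, M_B as redundants; the released structure is the simple span AB.
On the primary (simply-supported) span, the end slopes from the loading are:
  at A: point load 16.7 at a = 3.1: Pab(L + b)/(6LEI) = 64.19/EI
  at B: point load 16.7 at a = 3.1: Pab(L + a)/(6LEI) = 56.17/EI
  at A: triangular load, peak 17.4: 7w₀L³/(360EI) = 157.5/EI
  at B: triangular load, peak 17.4: w₀L³/(45EI) = 180/EI
  θ_A0 = 221.7/EI,  θ_B0 = 236.2/EI
Flexibility coefficients: a unit moment at one end gives L/(3EI) there and L/(6EI) at the far end, so f₁₁ = f₂₂ = 2.583/EI and f₁₂ = f₂₁ = 1.292/EI.
Compatibility — zero rotation at each built-in end:
  2.583 M_A + 1.292 M_B = 221.7
  1.292 M_A + 2.583 M_B = 236.2
Solving the pair gives M_A = 53.47 kN·m and M_B = 64.68 kN·m (hogging).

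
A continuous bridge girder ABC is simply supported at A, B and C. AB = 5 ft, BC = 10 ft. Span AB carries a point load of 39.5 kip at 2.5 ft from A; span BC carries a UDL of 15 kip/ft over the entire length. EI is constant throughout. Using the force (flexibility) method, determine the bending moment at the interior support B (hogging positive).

M_B = 137.3 kip·ft

Take M_B as the redundant. Released structure: two simple spans AB and BC with a hinge at B.
Rotations at B on the released spans (each span's end-slope, ×1/EI):
  span AB: point load 39.5 at a = 2.5: Pab(L + a)/(6LEI) = 61.72/EI
  span BC: UDL 15: wL³/(24EI) = 625/EI
  relative rotation θ_0 = (61.72 + 625)/EI = 686.7/EI
A unit hogging moment at B produces rotation L₁/(3EI) + L₂/(3EI) = 5/EI.
Compatibility: M_B·(L₁+L₂)/(3EI) = θ_0, giving M_B = 137.3 kip·ft (hogging).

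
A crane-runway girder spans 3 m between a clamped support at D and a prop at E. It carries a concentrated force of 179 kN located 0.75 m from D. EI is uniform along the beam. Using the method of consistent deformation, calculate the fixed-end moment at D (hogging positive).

Remove the prop at E; the released (primary) structure is a cantilever built in at D.
Deflection at E on the released cantilever, summing each load's contribution:
  point load 179 at a = 0.75: Pa²(3L − a)/(6EI) = 138.4/EI
Flexibility coefficient — unit upward force at E: δ_{EE} = L³/(3EI) = 9/EI.
Compatibility at E: δ_0 − R_E·δ_{EE} = 0, so R_E = 138.4/9 = 15.38 kN.
Moment equilibrium about D: M_D = Σ(load moments about D) − R_E·L = 134.2 − 15.38×3 = 88.1 kN·m.

M_D = 88.1 kN·m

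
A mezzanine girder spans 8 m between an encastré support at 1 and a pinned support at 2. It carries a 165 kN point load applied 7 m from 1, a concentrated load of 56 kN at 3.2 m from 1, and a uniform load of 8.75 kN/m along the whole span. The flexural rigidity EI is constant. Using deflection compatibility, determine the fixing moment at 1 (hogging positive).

Remove the prop at 2; the released (primary) structure is a cantilever built in at 1.
Downward deflection at the released point 2 due to the loads:
  point load 165 at a = 7: Pa²(3L − a)/(6EI) = 22908/EI
  point load 56 at a = 3.2: Pa²(3L − a)/(6EI) = 1988/EI
  UDL 8.75: wL⁴/(8EI) = 4480/EI
  δ_0 = 29375/EI
Flexibility coefficient — unit upward force at 2: δ_{22} = L³/(3EI) = 170.7/EI.
Compatibility at 2: δ_0 − R_2·δ_{22} = 0, so R_2 = 29375/170.7 = 172.1 kN.
Moment equilibrium about 1: M_1 = Σ(load moments about 1) − R_2·L = 1614 − 172.1×8 = 237.2 kN·m.

M_1 = 237.2 kN·m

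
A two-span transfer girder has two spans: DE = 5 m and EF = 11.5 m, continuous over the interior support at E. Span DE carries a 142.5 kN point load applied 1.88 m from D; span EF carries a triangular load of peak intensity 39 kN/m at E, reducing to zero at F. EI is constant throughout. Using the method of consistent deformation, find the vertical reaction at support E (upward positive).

R_E = 281.9 kN

Take M_E as the redundant. Released structure: two simple spans DE and EF with a hinge at E.
Discontinuity in slope at E on the released structure — sum the simple-span end rotations:
  span DE: point load 142.5 at a = 1.88: Pab(L + a)/(6LEI) = 191.7/EI
  span EF: triangular load, peak 39: w₀L³/(45EI) = 1318/EI
  relative rotation θ_0 = (191.7 + 1318)/EI = 1510/EI
A unit hogging moment at E produces rotation L₁/(3EI) + L₂/(3EI) = 5.5/EI.
Slope continuity at E: θ_0 = M_E·5.5/EI, so M_E = 1510/5.5 = 274.5 kN·m (hogging).
Span DE, ΣM about D with M_E applied at E: R_E^{DE}·5 = 267.9 + 274.5, so R_E^{DE} = 108.5 kN and R_D = 142.5 − 108.5 = 34.02 kN.
Span EF, ΣM about F: R_E^{EF}·11.5 = 1719 + 274.5, so R_E^{EF} = 173.4 kN and R_F = 224.2 − 173.4 = 50.88 kN.
R_E = 108.5 + 173.4 = 281.9 kN.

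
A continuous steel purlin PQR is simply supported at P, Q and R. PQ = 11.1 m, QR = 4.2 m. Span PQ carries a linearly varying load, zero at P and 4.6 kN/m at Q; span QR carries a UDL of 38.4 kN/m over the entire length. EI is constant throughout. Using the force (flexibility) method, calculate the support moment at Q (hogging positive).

Release continuity at Q by inserting a hinge; the redundant is the internal moment M_Q. The primary structure is two simply-supported spans PQ and QR.
End slopes at the hinge Q, treating each span as simply supported:
  span PQ: triangular load, peak 4.6: w₀L³/(45EI) = 139.8/EI
  span QR: UDL 38.4: wL³/(24EI) = 118.5/EI
  relative rotation θ_0 = (139.8 + 118.5)/EI = 258.3/EI
A unit hogging moment at Q produces rotation L₁/(3EI) + L₂/(3EI) = 5.1/EI.
Compatibility: M_Q·(L₁+L₂)/(3EI) = θ_0, giving M_Q = 50.66 kN·m (hogging).

M_Q = 50.66 kN·m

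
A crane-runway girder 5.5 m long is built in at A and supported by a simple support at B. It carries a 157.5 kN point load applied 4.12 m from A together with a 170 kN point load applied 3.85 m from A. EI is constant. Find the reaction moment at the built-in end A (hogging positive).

M_A = 229.5 kN·m

Remove the prop at B; the released (primary) structure is a cantilever built in at A.
Free-end deflection of the primary structure under the applied loading (downward +):
  point load 157.5 at a = 4.12: Pa²(3L − a)/(6EI) = 5516/EI
  point load 170 at a = 3.85: Pa²(3L − a)/(6EI) = 5313/EI
  δ_0 = 10829/EI
Flexibility coefficient — unit upward force at B: δ_{BB} = L³/(3EI) = 55.46/EI.
The prop prevents deflection at B: R_B = δ_0/δ_{BB} = 10829/55.46 = 195.3 kN.
Moment equilibrium about A: M_A = Σ(load moments about A) − R_B·L = 1303 − 195.3×5.5 = 229.5 kN·m.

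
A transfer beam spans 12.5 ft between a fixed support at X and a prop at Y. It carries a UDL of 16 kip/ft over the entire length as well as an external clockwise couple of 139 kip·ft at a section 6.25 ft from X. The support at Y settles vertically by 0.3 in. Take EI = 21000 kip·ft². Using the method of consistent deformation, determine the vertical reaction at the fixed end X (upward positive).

Remove the prop at Y; the released (primary) structure is a cantilever built in at X.
Deflection at Y on the released cantilever, summing each load's contribution:
  UDL 16: wL⁴/(8EI) = 48828/EI
  clockwise couple 139 at a = 6.25: M₀a(2L − a)/(2EI) = 8145/EI
  δ_0 = 56973/EI
Tip deflection under a unit load at Y: L³/(3EI) = 651/EI.
With EI = 21000 kip·ft²: δ_0 = 2.713 ft and δ_{YY} = 0.031002 ft/kip.
Compatibility — the beam at Y must follow the support down by 0.025 ft: δ_0 − R_Y·δ_{YY} = 0.025, so R_Y = (2.713 − 0.025)/0.031002 = 86.7 kip.
Vertical equilibrium: R_X = ΣP − R_Y = 200 − 86.7 = 113.3 kip.

R_X = 113.3 kip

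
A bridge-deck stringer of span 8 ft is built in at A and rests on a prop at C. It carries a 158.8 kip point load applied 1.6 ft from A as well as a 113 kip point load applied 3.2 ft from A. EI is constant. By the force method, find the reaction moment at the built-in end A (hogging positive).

M_A = 356.5 kip·ft

Remove the prop at C; the released (primary) structure is a cantilever built in at A.
Primary-structure tip deflection at C by superposition:
  point load 158.8 at a = 1.6: Pa²(3L − a)/(6EI) = 1518/EI
  point load 113 at a = 3.2: Pa²(3L − a)/(6EI) = 4011/EI
  δ_0 = 5529/EI
Tip deflection under a unit load at C: L³/(3EI) = 170.7/EI.
Compatibility at C: δ_0 − R_C·δ_{CC} = 0, so R_C = 5529/170.7 = 32.4 kip.
Moment equilibrium about A: M_A = Σ(load moments about A) − R_C·L = 615.7 − 32.4×8 = 356.5 kip·ft.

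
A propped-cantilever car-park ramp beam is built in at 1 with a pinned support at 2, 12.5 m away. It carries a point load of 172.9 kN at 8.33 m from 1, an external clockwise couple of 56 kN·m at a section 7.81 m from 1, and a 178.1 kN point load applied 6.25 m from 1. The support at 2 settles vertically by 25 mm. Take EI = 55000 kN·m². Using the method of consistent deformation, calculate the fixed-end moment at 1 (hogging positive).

M_1 = 748 kN·m

Take the reaction at 2 as the redundant and release it; the primary structure is a cantilever fixed at 1.
Free-end deflection of the primary structure under the applied loading (downward +):
  point load 172.9 at a = 8.33: Pa²(3L − a)/(6EI) = 58327/EI
  clockwise couple 56 at a = 7.81: M₀a(2L − a)/(2EI) = 3759/EI
  point load 178.1 at a = 6.25: Pa²(3L − a)/(6EI) = 36235/EI
  δ_0 = 98321/EI
Flexibility coefficient — unit upward force at 2: δ_{22} = L³/(3EI) = 651/EI.
With EI = 55000 kN·m²: δ_0 = 1.7876 m and δ_{22} = 0.011837 m/kN.
Compatibility — the beam at 2 must follow the support down by 0.025 m: δ_0 − R_2·δ_{22} = 0.025, so R_2 = (1.7876 − 0.025)/0.011837 = 148.9 kN.
Moment equilibrium about 1: M_1 = Σ(load moments about 1) − R_2·L = 2609 − 148.9×12.5 = 748 kN·m.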